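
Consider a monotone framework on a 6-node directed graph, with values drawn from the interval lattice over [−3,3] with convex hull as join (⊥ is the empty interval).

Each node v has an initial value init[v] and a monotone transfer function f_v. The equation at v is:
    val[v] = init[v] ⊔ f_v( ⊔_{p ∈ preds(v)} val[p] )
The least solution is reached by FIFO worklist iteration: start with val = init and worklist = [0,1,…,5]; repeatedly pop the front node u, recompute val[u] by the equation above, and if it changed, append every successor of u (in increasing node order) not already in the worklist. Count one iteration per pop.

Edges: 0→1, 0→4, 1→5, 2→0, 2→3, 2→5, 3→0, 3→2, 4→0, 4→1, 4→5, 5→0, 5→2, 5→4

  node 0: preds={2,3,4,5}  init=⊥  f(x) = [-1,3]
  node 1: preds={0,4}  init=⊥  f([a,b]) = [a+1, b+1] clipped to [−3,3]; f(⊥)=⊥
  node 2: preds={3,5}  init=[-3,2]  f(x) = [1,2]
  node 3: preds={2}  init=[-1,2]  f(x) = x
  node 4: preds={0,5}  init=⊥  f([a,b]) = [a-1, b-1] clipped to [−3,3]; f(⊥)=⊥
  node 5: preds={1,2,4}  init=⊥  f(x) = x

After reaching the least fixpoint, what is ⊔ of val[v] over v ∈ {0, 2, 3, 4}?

[-3,3]

Worklist (14 pops):
  #1 pop 0: in=[-3,2] → [-1,3] (was ⊥); enqueue []
  #2 pop 1: in=[-1,3] → [0,3] (was ⊥); enqueue []
  #3 pop 2: in=[-1,2] → [-3,2] (no change)
  #4 pop 3: in=[-3,2] → [-3,2] (was [-1,2]); enqueue [0,2]
  #5 pop 4: in=[-1,3] → [-2,2] (was ⊥); enqueue [1]
  #6 pop 5: in=[-3,3] → [-3,3] (was ⊥); enqueue [4]
  #7 pop 0: in=[-3,3] → [-1,3] (no change)
  #8 pop 2: in=[-3,3] → [-3,2] (no change)
  #9 pop 1: in=[-2,3] → [-1,3] (was [0,3]); enqueue [5]
  #10 pop 4: in=[-3,3] → [-3,2] (was [-2,2]); enqueue [0,1]
  #11 pop 5: in=[-3,3] → [-3,3] (no change)
  #12 pop 0: in=[-3,3] → [-1,3] (no change)
  #13 pop 1: in=[-3,3] → [-2,3] (was [-1,3]); enqueue [5]
  #14 pop 5: in=[-3,3] → [-3,3] (no change)

Fixpoint:
  val[0] = [-1,3]
  val[1] = [-2,3]
  val[2] = [-3,2]
  val[3] = [-3,2]
  val[4] = [-3,2]
  val[5] = [-3,3]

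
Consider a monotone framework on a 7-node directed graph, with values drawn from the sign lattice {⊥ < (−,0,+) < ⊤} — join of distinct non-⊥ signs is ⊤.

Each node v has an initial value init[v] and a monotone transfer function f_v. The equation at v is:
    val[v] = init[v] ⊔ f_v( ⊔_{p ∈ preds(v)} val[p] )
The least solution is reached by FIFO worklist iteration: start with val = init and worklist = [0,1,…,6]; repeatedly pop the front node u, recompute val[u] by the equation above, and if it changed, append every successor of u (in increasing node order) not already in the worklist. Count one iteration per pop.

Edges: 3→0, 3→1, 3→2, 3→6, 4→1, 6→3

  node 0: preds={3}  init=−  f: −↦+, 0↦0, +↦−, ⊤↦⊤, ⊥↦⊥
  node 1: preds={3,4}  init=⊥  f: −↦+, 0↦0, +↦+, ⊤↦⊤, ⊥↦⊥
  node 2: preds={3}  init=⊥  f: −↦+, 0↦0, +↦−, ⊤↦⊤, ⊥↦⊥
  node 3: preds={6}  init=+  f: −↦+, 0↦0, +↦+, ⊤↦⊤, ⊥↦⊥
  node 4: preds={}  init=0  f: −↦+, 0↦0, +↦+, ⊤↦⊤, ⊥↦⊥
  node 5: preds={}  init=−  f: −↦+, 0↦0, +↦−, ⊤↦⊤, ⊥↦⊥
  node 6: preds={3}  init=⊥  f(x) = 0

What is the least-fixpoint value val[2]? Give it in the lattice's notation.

⊤

Worklist (12 pops):
  #1 pop 0: in=+ → − (no change)
  #2 pop 1: in=⊤ → ⊤ (was ⊥); enqueue []
  #3 pop 2: in=+ → − (was ⊥); enqueue []
  #4 pop 3: in=⊥ → + (no change)
  #5 pop 4: in=⊥ → 0 (no change)
  #6 pop 5: in=⊥ → − (no change)
  #7 pop 6: in=+ → 0 (was ⊥); enqueue [3]
  #8 pop 3: in=0 → ⊤ (was +); enqueue [0,1,2,6]
  #9 pop 0: in=⊤ → ⊤ (was −); enqueue []
  #10 pop 1: in=⊤ → ⊤ (no change)
  #11 pop 2: in=⊤ → ⊤ (was −); enqueue []
  #12 pop 6: in=⊤ → 0 (no change)

Fixpoint:
  val[0] = ⊤
  val[1] = ⊤
  val[2] = ⊤
  val[3] = ⊤
  val[4] = 0
  val[5] = −
  val[6] = 0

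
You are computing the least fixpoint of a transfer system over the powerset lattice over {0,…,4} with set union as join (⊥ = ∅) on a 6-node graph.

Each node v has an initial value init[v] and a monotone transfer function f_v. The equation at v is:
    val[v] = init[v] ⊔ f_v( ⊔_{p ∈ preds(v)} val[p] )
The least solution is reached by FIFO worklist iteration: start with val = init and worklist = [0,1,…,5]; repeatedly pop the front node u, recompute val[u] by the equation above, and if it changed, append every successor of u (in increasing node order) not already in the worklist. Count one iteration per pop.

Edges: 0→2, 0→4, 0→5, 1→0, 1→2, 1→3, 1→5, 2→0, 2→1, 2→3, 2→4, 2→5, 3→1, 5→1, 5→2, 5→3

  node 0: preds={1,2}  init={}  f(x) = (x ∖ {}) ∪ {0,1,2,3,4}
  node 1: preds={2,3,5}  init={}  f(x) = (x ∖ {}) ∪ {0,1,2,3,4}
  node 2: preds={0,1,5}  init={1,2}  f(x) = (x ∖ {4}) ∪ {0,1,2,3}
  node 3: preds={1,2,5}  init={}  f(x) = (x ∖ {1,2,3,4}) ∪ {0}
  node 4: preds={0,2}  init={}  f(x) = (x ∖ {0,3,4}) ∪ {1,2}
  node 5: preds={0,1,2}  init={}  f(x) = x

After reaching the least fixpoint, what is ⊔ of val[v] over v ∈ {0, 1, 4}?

Iteration log — 10 steps:
  step 1. node 0  ⊔preds={1,2}  new={0,1,2,3,4}  old={}  +wl: 
  step 2. node 1  ⊔preds={1,2}  new={0,1,2,3,4}  old={}  +wl: 0
  step 3. node 2  ⊔preds={0,1,2,3,4}  new={0,1,2,3}  old={1,2}  +wl: 1
  step 4. node 3  ⊔preds={0,1,2,3,4}  new={0}  old={}  +wl: 
  step 5. node 4  ⊔preds={0,1,2,3,4}  new={1,2}  old={}  +wl: 
  step 6. node 5  ⊔preds={0,1,2,3,4}  new={0,1,2,3,4}  old={}  +wl: 2,3
  step 7. node 0  ⊔preds={0,1,2,3,4}  new={0,1,2,3,4}  stable
  step 8. node 1  ⊔preds={0,1,2,3,4}  new={0,1,2,3,4}  stable
  step 9. node 2  ⊔preds={0,1,2,3,4}  new={0,1,2,3}  stable
  step 10. node 3  ⊔preds={0,1,2,3,4}  new={0}  stable

Least fixpoint reached:
  node 0: {0,1,2,3,4}
  node 1: {0,1,2,3,4}
  node 2: {0,1,2,3}
  node 3: {0}
  node 4: {1,2}
  node 5: {0,1,2,3,4}

{0,1,2,3,4}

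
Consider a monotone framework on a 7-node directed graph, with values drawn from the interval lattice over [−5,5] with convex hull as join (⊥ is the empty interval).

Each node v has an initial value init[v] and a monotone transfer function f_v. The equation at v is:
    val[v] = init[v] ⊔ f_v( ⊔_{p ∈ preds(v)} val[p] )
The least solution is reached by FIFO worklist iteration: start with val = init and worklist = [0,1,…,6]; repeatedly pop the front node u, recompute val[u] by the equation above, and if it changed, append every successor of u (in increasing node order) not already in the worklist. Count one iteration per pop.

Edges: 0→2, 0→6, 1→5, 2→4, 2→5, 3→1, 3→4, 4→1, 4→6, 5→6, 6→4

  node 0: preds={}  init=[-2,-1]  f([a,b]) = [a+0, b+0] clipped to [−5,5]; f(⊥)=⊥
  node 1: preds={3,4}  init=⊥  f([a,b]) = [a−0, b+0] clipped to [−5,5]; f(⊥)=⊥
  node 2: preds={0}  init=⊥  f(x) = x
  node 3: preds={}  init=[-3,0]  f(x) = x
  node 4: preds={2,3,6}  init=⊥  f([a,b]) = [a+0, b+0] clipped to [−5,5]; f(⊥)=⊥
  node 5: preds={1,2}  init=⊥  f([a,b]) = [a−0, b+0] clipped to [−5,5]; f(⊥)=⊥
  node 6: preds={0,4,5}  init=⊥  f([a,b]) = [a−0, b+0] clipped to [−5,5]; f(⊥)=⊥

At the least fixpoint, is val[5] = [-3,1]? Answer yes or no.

no

Iteration log — 9 steps:
  step 1. node 0  ⊔preds=⊥  new=[-2,-1]  stable
  step 2. node 1  ⊔preds=[-3,0]  new=[-3,0]  old=⊥  +wl: 
  step 3. node 2  ⊔preds=[-2,-1]  new=[-2,-1]  old=⊥  +wl: 
  step 4. node 3  ⊔preds=⊥  new=[-3,0]  stable
  step 5. node 4  ⊔preds=[-3,0]  new=[-3,0]  old=⊥  +wl: 1
  step 6. node 5  ⊔preds=[-3,0]  new=[-3,0]  old=⊥  +wl: 
  step 7. node 6  ⊔preds=[-3,0]  new=[-3,0]  old=⊥  +wl: 4
  step 8. node 1  ⊔preds=[-3,0]  new=[-3,0]  stable
  step 9. node 4  ⊔preds=[-3,0]  new=[-3,0]  stable

Least fixpoint reached:
  node 0: [-2,-1]
  node 1: [-3,0]
  node 2: [-2,-1]
  node 3: [-3,0]
  node 4: [-3,0]
  node 5: [-3,0]
  node 6: [-3,0]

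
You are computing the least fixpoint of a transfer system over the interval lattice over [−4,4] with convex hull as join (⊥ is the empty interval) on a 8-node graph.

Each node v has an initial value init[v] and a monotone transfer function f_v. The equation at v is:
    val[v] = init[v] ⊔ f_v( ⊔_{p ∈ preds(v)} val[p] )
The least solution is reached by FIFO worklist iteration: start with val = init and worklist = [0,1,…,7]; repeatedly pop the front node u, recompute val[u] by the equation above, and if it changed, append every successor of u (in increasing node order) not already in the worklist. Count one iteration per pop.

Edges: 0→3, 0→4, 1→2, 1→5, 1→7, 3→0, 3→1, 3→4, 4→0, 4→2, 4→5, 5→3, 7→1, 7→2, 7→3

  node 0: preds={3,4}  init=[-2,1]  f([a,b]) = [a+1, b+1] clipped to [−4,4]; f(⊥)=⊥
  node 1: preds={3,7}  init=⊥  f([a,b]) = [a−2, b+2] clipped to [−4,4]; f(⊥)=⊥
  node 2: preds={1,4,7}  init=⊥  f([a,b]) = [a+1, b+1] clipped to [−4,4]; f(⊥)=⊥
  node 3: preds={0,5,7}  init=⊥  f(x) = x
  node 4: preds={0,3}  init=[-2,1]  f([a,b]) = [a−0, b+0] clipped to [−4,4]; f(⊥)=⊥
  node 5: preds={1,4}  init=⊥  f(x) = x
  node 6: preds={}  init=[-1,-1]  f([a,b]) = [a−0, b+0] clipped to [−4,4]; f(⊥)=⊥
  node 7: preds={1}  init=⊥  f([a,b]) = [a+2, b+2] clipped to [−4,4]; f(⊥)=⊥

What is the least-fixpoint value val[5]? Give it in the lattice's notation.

Worklist (26 pops):
  #1 pop 0: in=[-2,1] → [-2,2] (was [-2,1]); enqueue []
  #2 pop 1: in=⊥ → ⊥ (no change)
  #3 pop 2: in=[-2,1] → [-1,2] (was ⊥); enqueue []
  #4 pop 3: in=[-2,2] → [-2,2] (was ⊥); enqueue [0,1]
  #5 pop 4: in=[-2,2] → [-2,2] (was [-2,1]); enqueue [2]
  #6 pop 5: in=[-2,2] → [-2,2] (was ⊥); enqueue [3]
  #7 pop 6: in=⊥ → [-1,-1] (no change)
  #8 pop 7: in=⊥ → ⊥ (no change)
  #9 pop 0: in=[-2,2] → [-2,3] (was [-2,2]); enqueue [4]
  #10 pop 1: in=[-2,2] → [-4,4] (was ⊥); enqueue [5,7]
  #11 pop 2: in=[-4,4] → [-3,4] (was [-1,2]); enqueue []
  #12 pop 3: in=[-2,3] → [-2,3] (was [-2,2]); enqueue [0,1]
  #13 pop 4: in=[-2,3] → [-2,3] (was [-2,2]); enqueue [2]
  #14 pop 5: in=[-4,4] → [-4,4] (was [-2,2]); enqueue [3]
  #15 pop 7: in=[-4,4] → [-2,4] (was ⊥); enqueue []
  #16 pop 0: in=[-2,3] → [-2,4] (was [-2,3]); enqueue [4]
  #17 pop 1: in=[-2,4] → [-4,4] (no change)
  #18 pop 2: in=[-4,4] → [-3,4] (no change)
  #19 pop 3: in=[-4,4] → [-4,4] (was [-2,3]); enqueue [0,1]
  #20 pop 4: in=[-4,4] → [-4,4] (was [-2,3]); enqueue [2,5]
  #21 pop 0: in=[-4,4] → [-3,4] (was [-2,4]); enqueue [3,4]
  #22 pop 1: in=[-4,4] → [-4,4] (no change)
  #23 pop 2: in=[-4,4] → [-3,4] (no change)
  #24 pop 5: in=[-4,4] → [-4,4] (no change)
  #25 pop 3: in=[-4,4] → [-4,4] (no change)
  #26 pop 4: in=[-4,4] → [-4,4] (no change)

Fixpoint:
  val[0] = [-3,4]
  val[1] = [-4,4]
  val[2] = [-3,4]
  val[3] = [-4,4]
  val[4] = [-4,4]
  val[5] = [-4,4]
  val[6] = [-1,-1]
  val[7] = [-2,4]

[-4,4]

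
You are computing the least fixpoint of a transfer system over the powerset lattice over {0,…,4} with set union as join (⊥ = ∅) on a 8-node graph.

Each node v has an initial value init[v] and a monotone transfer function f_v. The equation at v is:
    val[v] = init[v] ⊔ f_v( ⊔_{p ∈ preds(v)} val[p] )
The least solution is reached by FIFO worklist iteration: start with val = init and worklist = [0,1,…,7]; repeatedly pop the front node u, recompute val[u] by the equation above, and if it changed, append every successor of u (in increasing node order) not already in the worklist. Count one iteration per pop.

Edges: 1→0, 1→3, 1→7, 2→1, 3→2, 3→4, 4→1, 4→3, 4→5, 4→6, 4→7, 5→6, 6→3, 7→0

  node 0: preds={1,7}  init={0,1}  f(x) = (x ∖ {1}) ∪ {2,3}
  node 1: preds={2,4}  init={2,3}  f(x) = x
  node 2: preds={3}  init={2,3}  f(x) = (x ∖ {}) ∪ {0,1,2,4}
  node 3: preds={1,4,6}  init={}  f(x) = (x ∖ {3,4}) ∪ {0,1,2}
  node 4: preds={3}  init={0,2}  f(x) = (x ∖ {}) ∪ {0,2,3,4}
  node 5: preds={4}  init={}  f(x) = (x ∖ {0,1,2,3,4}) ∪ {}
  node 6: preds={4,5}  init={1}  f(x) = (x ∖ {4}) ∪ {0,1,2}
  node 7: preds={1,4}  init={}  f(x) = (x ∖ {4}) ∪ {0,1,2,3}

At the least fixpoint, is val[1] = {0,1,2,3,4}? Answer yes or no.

Trace (14 dequeues):
  [1] u=0 | in {2,3} | out {0,1,2,3} | prev {0,1} | push {}
  [2] u=1 | in {0,2,3} | out {0,2,3} | prev {2,3} | push {0}
  [3] u=2 | in {} | out {0,1,2,3,4} | prev {2,3} | push {1}
  [4] u=3 | in {0,1,2,3} | out {0,1,2} | prev {} | push {2}
  [5] u=4 | in {0,1,2} | out {0,1,2,3,4} | prev {0,2} | push {3}
  [6] u=5 | in {0,1,2,3,4} | out {} | ==
  [7] u=6 | in {0,1,2,3,4} | out {0,1,2,3} | prev {1} | push {}
  [8] u=7 | in {0,1,2,3,4} | out {0,1,2,3} | prev {} | push {}
  [9] u=0 | in {0,1,2,3} | out {0,1,2,3} | ==
  [10] u=1 | in {0,1,2,3,4} | out {0,1,2,3,4} | prev {0,2,3} | push {0,7}
  [11] u=2 | in {0,1,2} | out {0,1,2,3,4} | ==
  [12] u=3 | in {0,1,2,3,4} | out {0,1,2} | ==
  [13] u=0 | in {0,1,2,3,4} | out {0,1,2,3,4} | prev {0,1,2,3} | push {}
  [14] u=7 | in {0,1,2,3,4} | out {0,1,2,3} | ==

Converged values:
  [0] {0,1,2,3,4}
  [1] {0,1,2,3,4}
  [2] {0,1,2,3,4}
  [3] {0,1,2}
  [4] {0,1,2,3,4}
  [5] {}
  [6] {0,1,2,3}
  [7] {0,1,2,3}

yes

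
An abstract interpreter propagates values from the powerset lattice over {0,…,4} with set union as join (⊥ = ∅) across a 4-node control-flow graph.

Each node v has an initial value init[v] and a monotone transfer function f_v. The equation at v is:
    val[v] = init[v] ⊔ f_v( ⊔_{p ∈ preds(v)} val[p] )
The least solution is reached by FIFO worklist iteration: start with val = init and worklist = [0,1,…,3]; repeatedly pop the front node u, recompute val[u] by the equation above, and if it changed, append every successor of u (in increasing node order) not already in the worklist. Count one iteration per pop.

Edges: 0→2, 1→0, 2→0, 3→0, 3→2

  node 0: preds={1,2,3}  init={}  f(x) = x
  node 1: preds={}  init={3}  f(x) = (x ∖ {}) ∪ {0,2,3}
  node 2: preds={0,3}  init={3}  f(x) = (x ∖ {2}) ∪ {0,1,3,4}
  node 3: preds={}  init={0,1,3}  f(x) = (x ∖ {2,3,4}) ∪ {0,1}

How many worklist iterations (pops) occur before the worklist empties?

Iteration log — 6 steps:
  step 1. node 0  ⊔preds={0,1,3}  new={0,1,3}  old={}  +wl: 
  step 2. node 1  ⊔preds={}  new={0,2,3}  old={3}  +wl: 0
  step 3. node 2  ⊔preds={0,1,3}  new={0,1,3,4}  old={3}  +wl: 
  step 4. node 3  ⊔preds={}  new={0,1,3}  stable
  step 5. node 0  ⊔preds={0,1,2,3,4}  new={0,1,2,3,4}  old={0,1,3}  +wl: 2
  step 6. node 2  ⊔preds={0,1,2,3,4}  new={0,1,3,4}  stable

Least fixpoint reached:
  node 0: {0,1,2,3,4}
  node 1: {0,2,3}
  node 2: {0,1,3,4}
  node 3: {0,1,3}

6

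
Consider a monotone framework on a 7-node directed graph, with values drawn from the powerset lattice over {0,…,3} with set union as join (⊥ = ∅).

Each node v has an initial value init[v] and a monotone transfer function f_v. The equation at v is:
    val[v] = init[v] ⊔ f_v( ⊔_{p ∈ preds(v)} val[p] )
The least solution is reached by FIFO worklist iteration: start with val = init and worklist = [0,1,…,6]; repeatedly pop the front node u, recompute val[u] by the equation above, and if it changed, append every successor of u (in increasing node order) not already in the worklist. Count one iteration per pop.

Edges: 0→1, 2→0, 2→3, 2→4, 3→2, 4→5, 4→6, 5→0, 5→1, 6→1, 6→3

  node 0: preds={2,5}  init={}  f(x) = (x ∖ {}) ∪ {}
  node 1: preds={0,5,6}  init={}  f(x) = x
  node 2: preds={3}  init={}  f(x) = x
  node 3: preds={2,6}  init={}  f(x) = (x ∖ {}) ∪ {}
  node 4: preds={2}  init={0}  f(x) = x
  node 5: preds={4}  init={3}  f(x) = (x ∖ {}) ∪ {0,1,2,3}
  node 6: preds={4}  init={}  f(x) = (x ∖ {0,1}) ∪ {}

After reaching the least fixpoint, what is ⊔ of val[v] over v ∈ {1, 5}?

Worklist (9 pops):
  #1 pop 0: in={3} → {3} (was {}); enqueue []
  #2 pop 1: in={3} → {3} (was {}); enqueue []
  #3 pop 2: in={} → {} (no change)
  #4 pop 3: in={} → {} (no change)
  #5 pop 4: in={} → {0} (no change)
  #6 pop 5: in={0} → {0,1,2,3} (was {3}); enqueue [0,1]
  #7 pop 6: in={0} → {} (no change)
  #8 pop 0: in={0,1,2,3} → {0,1,2,3} (was {3}); enqueue []
  #9 pop 1: in={0,1,2,3} → {0,1,2,3} (was {3}); enqueue []

Fixpoint:
  val[0] = {0,1,2,3}
  val[1] = {0,1,2,3}
  val[2] = {}
  val[3] = {}
  val[4] = {0}
  val[5] = {0,1,2,3}
  val[6] = {}

{0,1,2,3}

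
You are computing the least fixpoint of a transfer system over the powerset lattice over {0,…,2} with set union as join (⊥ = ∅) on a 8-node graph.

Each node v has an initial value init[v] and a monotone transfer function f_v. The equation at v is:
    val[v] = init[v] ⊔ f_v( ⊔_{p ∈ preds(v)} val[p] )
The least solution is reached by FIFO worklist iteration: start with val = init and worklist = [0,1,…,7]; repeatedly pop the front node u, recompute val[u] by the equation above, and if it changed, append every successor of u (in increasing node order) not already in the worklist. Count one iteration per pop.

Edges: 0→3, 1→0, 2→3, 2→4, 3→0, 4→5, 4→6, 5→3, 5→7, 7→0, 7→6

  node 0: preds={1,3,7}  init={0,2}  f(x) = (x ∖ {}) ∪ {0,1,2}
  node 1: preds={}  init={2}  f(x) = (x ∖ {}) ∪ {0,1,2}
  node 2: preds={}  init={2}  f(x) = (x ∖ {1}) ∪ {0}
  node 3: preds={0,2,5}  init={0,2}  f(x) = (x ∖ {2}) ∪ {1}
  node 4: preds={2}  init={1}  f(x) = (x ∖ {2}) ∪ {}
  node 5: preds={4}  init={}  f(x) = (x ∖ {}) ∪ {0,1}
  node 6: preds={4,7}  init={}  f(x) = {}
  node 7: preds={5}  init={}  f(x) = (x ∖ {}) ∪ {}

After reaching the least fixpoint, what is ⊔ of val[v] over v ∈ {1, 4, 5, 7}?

Iteration log — 11 steps:
  step 1. node 0  ⊔preds={0,2}  new={0,1,2}  old={0,2}  +wl: 
  step 2. node 1  ⊔preds={}  new={0,1,2}  old={2}  +wl: 0
  step 3. node 2  ⊔preds={}  new={0,2}  old={2}  +wl: 
  step 4. node 3  ⊔preds={0,1,2}  new={0,1,2}  old={0,2}  +wl: 
  step 5. node 4  ⊔preds={0,2}  new={0,1}  old={1}  +wl: 
  step 6. node 5  ⊔preds={0,1}  new={0,1}  old={}  +wl: 3
  step 7. node 6  ⊔preds={0,1}  new={}  stable
  step 8. node 7  ⊔preds={0,1}  new={0,1}  old={}  +wl: 6
  step 9. node 0  ⊔preds={0,1,2}  new={0,1,2}  stable
  step 10. node 3  ⊔preds={0,1,2}  new={0,1,2}  stable
  step 11. node 6  ⊔preds={0,1}  new={}  stable

Least fixpoint reached:
  node 0: {0,1,2}
  node 1: {0,1,2}
  node 2: {0,2}
  node 3: {0,1,2}
  node 4: {0,1}
  node 5: {0,1}
  node 6: {}
  node 7: {0,1}

{0,1,2}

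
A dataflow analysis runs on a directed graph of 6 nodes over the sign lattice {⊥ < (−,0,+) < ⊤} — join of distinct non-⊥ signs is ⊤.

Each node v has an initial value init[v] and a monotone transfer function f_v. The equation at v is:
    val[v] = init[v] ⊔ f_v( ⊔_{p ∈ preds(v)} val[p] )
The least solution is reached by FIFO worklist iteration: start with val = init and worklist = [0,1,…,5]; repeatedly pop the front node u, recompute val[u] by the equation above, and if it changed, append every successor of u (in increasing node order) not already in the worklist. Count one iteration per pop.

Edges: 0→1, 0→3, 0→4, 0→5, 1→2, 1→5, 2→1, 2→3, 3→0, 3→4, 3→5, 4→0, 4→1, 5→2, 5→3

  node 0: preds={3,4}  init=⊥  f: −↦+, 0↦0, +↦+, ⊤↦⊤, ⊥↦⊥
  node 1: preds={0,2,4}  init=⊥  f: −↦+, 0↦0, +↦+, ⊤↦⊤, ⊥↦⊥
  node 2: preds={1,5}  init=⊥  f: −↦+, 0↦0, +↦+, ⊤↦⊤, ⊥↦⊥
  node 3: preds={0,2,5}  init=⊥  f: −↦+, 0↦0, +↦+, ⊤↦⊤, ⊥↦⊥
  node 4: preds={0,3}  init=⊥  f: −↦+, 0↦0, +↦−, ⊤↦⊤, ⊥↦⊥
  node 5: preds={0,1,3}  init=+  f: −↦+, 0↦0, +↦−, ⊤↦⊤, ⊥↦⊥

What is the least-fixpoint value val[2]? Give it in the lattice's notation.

⊤

Trace (15 dequeues):
  [1] u=0 | in ⊥ | out ⊥ | ==
  [2] u=1 | in ⊥ | out ⊥ | ==
  [3] u=2 | in + | out + | prev ⊥ | push {1}
  [4] u=3 | in + | out + | prev ⊥ | push {0}
  [5] u=4 | in + | out − | prev ⊥ | push {}
  [6] u=5 | in + | out ⊤ | prev + | push {2,3}
  [7] u=1 | in ⊤ | out ⊤ | prev ⊥ | push {5}
  [8] u=0 | in ⊤ | out ⊤ | prev ⊥ | push {1,4}
  [9] u=2 | in ⊤ | out ⊤ | prev + | push {}
  [10] u=3 | in ⊤ | out ⊤ | prev + | push {0}
  [11] u=5 | in ⊤ | out ⊤ | ==
  [12] u=1 | in ⊤ | out ⊤ | ==
  [13] u=4 | in ⊤ | out ⊤ | prev − | push {1}
  [14] u=0 | in ⊤ | out ⊤ | ==
  [15] u=1 | in ⊤ | out ⊤ | ==

Converged values:
  [0] ⊤
  [1] ⊤
  [2] ⊤
  [3] ⊤
  [4] ⊤
  [5] ⊤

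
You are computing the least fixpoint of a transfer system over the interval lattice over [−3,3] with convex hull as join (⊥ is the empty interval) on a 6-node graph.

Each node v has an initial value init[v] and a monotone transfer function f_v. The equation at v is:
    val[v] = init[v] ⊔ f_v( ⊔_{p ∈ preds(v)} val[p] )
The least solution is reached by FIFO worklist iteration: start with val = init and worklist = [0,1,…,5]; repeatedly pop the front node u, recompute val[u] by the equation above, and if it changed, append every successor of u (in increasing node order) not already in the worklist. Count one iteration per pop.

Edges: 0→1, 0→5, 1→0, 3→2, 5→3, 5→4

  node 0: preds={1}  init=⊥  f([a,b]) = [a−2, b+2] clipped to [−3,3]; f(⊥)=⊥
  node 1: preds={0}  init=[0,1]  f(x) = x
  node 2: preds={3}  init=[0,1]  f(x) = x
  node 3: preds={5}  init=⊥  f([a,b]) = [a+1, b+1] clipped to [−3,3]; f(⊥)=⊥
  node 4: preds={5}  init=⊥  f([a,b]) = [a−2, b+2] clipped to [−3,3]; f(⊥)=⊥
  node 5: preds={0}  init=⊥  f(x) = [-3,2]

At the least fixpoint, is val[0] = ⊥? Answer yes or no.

Worklist (13 pops):
  #1 pop 0: in=[0,1] → [-2,3] (was ⊥); enqueue []
  #2 pop 1: in=[-2,3] → [-2,3] (was [0,1]); enqueue [0]
  #3 pop 2: in=⊥ → [0,1] (no change)
  #4 pop 3: in=⊥ → ⊥ (no change)
  #5 pop 4: in=⊥ → ⊥ (no change)
  #6 pop 5: in=[-2,3] → [-3,2] (was ⊥); enqueue [3,4]
  #7 pop 0: in=[-2,3] → [-3,3] (was [-2,3]); enqueue [1,5]
  #8 pop 3: in=[-3,2] → [-2,3] (was ⊥); enqueue [2]
  #9 pop 4: in=[-3,2] → [-3,3] (was ⊥); enqueue []
  #10 pop 1: in=[-3,3] → [-3,3] (was [-2,3]); enqueue [0]
  #11 pop 5: in=[-3,3] → [-3,2] (no change)
  #12 pop 2: in=[-2,3] → [-2,3] (was [0,1]); enqueue []
  #13 pop 0: in=[-3,3] → [-3,3] (no change)

Fixpoint:
  val[0] = [-3,3]
  val[1] = [-3,3]
  val[2] = [-2,3]
  val[3] = [-2,3]
  val[4] = [-3,3]
  val[5] = [-3,2]

no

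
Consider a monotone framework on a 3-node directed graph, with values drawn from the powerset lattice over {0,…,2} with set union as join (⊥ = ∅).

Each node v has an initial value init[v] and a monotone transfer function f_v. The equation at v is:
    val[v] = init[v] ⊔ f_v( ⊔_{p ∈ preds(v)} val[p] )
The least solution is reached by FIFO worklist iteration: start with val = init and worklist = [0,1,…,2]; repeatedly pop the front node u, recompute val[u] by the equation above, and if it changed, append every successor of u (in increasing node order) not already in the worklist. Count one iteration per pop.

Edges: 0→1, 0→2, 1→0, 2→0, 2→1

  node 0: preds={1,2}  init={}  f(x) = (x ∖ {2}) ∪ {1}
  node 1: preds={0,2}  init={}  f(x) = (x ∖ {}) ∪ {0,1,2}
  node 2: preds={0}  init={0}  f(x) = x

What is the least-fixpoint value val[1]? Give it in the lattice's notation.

{0,1,2}

Trace (5 dequeues):
  [1] u=0 | in {0} | out {0,1} | prev {} | push {}
  [2] u=1 | in {0,1} | out {0,1,2} | prev {} | push {0}
  [3] u=2 | in {0,1} | out {0,1} | prev {0} | push {1}
  [4] u=0 | in {0,1,2} | out {0,1} | ==
  [5] u=1 | in {0,1} | out {0,1,2} | ==

Converged values:
  [0] {0,1}
  [1] {0,1,2}
  [2] {0,1}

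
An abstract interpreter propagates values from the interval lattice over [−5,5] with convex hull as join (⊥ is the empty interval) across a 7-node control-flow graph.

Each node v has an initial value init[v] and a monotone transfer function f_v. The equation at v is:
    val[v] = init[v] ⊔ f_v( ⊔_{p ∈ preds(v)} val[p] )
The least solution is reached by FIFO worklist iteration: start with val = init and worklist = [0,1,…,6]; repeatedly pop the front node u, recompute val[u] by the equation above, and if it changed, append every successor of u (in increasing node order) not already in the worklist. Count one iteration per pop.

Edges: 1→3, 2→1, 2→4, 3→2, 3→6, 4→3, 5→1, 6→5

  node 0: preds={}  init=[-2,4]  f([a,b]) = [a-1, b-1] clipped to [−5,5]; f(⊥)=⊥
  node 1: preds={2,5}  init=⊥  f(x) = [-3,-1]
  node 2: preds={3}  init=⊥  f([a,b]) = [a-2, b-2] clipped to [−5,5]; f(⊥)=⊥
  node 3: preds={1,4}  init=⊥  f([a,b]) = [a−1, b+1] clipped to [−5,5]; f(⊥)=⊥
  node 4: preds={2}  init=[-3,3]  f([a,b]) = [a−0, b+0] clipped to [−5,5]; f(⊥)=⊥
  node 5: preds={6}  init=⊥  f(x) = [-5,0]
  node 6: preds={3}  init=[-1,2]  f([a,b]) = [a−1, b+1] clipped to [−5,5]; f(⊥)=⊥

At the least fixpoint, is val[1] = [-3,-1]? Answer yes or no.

yes

Iteration log — 14 steps:
  step 1. node 0  ⊔preds=⊥  new=[-2,4]  stable
  step 2. node 1  ⊔preds=⊥  new=[-3,-1]  old=⊥  +wl: 
  step 3. node 2  ⊔preds=⊥  new=⊥  stable
  step 4. node 3  ⊔preds=[-3,3]  new=[-4,4]  old=⊥  +wl: 2
  step 5. node 4  ⊔preds=⊥  new=[-3,3]  stable
  step 6. node 5  ⊔preds=[-1,2]  new=[-5,0]  old=⊥  +wl: 1
  step 7. node 6  ⊔preds=[-4,4]  new=[-5,5]  old=[-1,2]  +wl: 5
  step 8. node 2  ⊔preds=[-4,4]  new=[-5,2]  old=⊥  +wl: 4
  step 9. node 1  ⊔preds=[-5,2]  new=[-3,-1]  stable
  step 10. node 5  ⊔preds=[-5,5]  new=[-5,0]  stable
  step 11. node 4  ⊔preds=[-5,2]  new=[-5,3]  old=[-3,3]  +wl: 3
  step 12. node 3  ⊔preds=[-5,3]  new=[-5,4]  old=[-4,4]  +wl: 2,6
  step 13. node 2  ⊔preds=[-5,4]  new=[-5,2]  stable
  step 14. node 6  ⊔preds=[-5,4]  new=[-5,5]  stable

Least fixpoint reached:
  node 0: [-2,4]
  node 1: [-3,-1]
  node 2: [-5,2]
  node 3: [-5,4]
  node 4: [-5,3]
  node 5: [-5,0]
  node 6: [-5,5]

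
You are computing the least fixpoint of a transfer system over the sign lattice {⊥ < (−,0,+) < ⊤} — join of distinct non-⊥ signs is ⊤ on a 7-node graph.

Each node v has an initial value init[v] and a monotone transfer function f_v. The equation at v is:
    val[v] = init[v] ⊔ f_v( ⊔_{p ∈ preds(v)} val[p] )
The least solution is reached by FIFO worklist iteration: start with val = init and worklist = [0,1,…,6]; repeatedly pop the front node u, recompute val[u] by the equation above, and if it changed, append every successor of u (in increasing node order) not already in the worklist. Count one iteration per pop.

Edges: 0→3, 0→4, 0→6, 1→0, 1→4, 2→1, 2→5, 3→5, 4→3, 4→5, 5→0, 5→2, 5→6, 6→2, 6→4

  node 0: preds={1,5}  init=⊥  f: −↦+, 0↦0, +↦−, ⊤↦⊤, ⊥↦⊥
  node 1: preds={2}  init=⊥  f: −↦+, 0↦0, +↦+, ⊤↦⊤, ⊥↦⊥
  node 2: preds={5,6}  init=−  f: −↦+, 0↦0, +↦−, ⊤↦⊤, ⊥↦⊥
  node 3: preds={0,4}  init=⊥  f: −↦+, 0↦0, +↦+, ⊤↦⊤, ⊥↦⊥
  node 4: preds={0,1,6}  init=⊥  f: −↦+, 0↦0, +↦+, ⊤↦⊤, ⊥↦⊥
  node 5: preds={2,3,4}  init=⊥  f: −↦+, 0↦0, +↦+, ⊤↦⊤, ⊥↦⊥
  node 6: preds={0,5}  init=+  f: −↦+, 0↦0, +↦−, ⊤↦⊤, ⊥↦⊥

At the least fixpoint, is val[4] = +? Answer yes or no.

Worklist (17 pops):
  #1 pop 0: in=⊥ → ⊥ (no change)
  #2 pop 1: in=− → + (was ⊥); enqueue [0]
  #3 pop 2: in=+ → − (no change)
  #4 pop 3: in=⊥ → ⊥ (no change)
  #5 pop 4: in=+ → + (was ⊥); enqueue [3]
  #6 pop 5: in=⊤ → ⊤ (was ⊥); enqueue [2]
  #7 pop 6: in=⊤ → ⊤ (was +); enqueue [4]
  #8 pop 0: in=⊤ → ⊤ (was ⊥); enqueue [6]
  #9 pop 3: in=⊤ → ⊤ (was ⊥); enqueue [5]
  #10 pop 2: in=⊤ → ⊤ (was −); enqueue [1]
  #11 pop 4: in=⊤ → ⊤ (was +); enqueue [3]
  #12 pop 6: in=⊤ → ⊤ (no change)
  #13 pop 5: in=⊤ → ⊤ (no change)
  #14 pop 1: in=⊤ → ⊤ (was +); enqueue [0,4]
  #15 pop 3: in=⊤ → ⊤ (no change)
  #16 pop 0: in=⊤ → ⊤ (no change)
  #17 pop 4: in=⊤ → ⊤ (no change)

Fixpoint:
  val[0] = ⊤
  val[1] = ⊤
  val[2] = ⊤
  val[3] = ⊤
  val[4] = ⊤
  val[5] = ⊤
  val[6] = ⊤

no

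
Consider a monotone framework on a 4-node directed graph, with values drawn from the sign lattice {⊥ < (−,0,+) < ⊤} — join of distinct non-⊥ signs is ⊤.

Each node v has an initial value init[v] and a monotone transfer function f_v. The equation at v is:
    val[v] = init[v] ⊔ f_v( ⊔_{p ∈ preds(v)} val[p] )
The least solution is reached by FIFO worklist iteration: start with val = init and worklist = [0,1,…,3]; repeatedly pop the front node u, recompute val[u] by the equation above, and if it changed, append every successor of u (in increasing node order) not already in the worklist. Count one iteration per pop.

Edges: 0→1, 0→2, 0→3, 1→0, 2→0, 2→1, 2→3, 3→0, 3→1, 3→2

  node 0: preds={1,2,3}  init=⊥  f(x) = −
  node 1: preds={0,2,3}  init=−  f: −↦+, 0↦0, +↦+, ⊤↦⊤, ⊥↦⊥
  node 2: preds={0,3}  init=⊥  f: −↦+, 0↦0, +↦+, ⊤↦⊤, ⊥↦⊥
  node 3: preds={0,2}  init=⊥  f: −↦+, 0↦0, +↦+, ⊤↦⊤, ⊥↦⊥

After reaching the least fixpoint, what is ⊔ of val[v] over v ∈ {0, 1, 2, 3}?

Iteration log — 10 steps:
  step 1. node 0  ⊔preds=−  new=−  old=⊥  +wl: 
  step 2. node 1  ⊔preds=−  new=⊤  old=−  +wl: 0
  step 3. node 2  ⊔preds=−  new=+  old=⊥  +wl: 1
  step 4. node 3  ⊔preds=⊤  new=⊤  old=⊥  +wl: 2
  step 5. node 0  ⊔preds=⊤  new=−  stable
  step 6. node 1  ⊔preds=⊤  new=⊤  stable
  step 7. node 2  ⊔preds=⊤  new=⊤  old=+  +wl: 0,1,3
  step 8. node 0  ⊔preds=⊤  new=−  stable
  step 9. node 1  ⊔preds=⊤  new=⊤  stable
  step 10. node 3  ⊔preds=⊤  new=⊤  stable

Least fixpoint reached:
  node 0: −
  node 1: ⊤
  node 2: ⊤
  node 3: ⊤

⊤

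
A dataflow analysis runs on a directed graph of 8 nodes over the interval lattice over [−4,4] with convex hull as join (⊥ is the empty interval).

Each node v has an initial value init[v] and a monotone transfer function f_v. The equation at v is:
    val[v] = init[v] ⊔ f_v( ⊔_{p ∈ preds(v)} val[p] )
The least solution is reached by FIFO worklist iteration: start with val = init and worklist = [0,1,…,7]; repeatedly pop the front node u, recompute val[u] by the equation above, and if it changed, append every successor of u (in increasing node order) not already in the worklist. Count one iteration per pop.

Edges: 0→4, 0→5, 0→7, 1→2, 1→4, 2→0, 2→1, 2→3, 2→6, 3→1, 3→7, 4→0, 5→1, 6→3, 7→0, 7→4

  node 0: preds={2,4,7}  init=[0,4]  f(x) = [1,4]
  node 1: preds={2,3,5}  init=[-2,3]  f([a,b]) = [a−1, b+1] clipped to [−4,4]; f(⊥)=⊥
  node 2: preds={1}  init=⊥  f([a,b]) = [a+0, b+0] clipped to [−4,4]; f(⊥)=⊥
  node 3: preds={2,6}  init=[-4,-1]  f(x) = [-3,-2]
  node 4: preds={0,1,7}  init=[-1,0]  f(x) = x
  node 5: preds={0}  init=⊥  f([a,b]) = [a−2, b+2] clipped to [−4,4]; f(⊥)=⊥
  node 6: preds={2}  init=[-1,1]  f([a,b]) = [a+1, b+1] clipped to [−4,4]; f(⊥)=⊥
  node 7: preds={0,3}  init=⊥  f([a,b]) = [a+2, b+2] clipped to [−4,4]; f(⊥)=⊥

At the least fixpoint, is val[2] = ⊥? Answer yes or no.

Trace (17 dequeues):
  [1] u=0 | in [-1,0] | out [0,4] | ==
  [2] u=1 | in [-4,-1] | out [-4,3] | prev [-2,3] | push {}
  [3] u=2 | in [-4,3] | out [-4,3] | prev ⊥ | push {0,1}
  [4] u=3 | in [-4,3] | out [-4,-1] | ==
  [5] u=4 | in [-4,4] | out [-4,4] | prev [-1,0] | push {}
  [6] u=5 | in [0,4] | out [-2,4] | prev ⊥ | push {}
  [7] u=6 | in [-4,3] | out [-3,4] | prev [-1,1] | push {3}
  [8] u=7 | in [-4,4] | out [-2,4] | prev ⊥ | push {4}
  [9] u=0 | in [-4,4] | out [0,4] | ==
  [10] u=1 | in [-4,4] | out [-4,4] | prev [-4,3] | push {2}
  [11] u=3 | in [-4,4] | out [-4,-1] | ==
  [12] u=4 | in [-4,4] | out [-4,4] | ==
  [13] u=2 | in [-4,4] | out [-4,4] | prev [-4,3] | push {0,1,3,6}
  [14] u=0 | in [-4,4] | out [0,4] | ==
  [15] u=1 | in [-4,4] | out [-4,4] | ==
  [16] u=3 | in [-4,4] | out [-4,-1] | ==
  [17] u=6 | in [-4,4] | out [-3,4] | ==

Converged values:
  [0] [0,4]
  [1] [-4,4]
  [2] [-4,4]
  [3] [-4,-1]
  [4] [-4,4]
  [5] [-2,4]
  [6] [-3,4]
  [7] [-2,4]

no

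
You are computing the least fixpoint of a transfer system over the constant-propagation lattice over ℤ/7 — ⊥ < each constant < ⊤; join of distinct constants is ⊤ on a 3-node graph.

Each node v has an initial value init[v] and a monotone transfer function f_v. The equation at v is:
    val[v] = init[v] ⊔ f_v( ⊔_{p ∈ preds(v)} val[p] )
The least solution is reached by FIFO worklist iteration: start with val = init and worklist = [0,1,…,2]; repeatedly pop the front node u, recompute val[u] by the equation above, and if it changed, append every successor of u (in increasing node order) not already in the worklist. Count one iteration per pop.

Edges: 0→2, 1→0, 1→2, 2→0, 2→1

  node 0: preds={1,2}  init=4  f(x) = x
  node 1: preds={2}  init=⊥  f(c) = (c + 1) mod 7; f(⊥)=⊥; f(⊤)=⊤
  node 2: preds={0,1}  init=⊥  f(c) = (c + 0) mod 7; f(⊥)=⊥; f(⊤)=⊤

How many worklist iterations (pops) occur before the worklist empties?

Iteration log — 11 steps:
  step 1. node 0  ⊔preds=⊥  new=4  stable
  step 2. node 1  ⊔preds=⊥  new=⊥  stable
  step 3. node 2  ⊔preds=4  new=4  old=⊥  +wl: 0,1
  step 4. node 0  ⊔preds=4  new=4  stable
  step 5. node 1  ⊔preds=4  new=5  old=⊥  +wl: 0,2
  step 6. node 0  ⊔preds=⊤  new=⊤  old=4  +wl: 
  step 7. node 2  ⊔preds=⊤  new=⊤  old=4  +wl: 0,1
  step 8. node 0  ⊔preds=⊤  new=⊤  stable
  step 9. node 1  ⊔preds=⊤  new=⊤  old=5  +wl: 0,2
  step 10. node 0  ⊔preds=⊤  new=⊤  stable
  step 11. node 2  ⊔preds=⊤  new=⊤  stable

Least fixpoint reached:
  node 0: ⊤
  node 1: ⊤
  node 2: ⊤

11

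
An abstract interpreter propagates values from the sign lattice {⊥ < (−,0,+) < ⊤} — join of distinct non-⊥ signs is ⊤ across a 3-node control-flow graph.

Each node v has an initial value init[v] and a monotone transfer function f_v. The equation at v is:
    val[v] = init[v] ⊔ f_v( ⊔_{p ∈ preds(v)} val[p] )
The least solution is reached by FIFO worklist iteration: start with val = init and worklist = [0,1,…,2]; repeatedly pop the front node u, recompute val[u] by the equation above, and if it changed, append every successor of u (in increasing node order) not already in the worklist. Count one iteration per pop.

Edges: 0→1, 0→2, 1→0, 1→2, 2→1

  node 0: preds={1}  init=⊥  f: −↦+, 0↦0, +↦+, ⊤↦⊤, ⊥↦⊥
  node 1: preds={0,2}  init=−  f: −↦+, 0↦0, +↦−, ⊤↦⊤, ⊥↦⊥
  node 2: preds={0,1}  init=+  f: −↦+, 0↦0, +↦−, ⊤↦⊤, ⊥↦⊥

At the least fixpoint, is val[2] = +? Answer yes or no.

no

Worklist (7 pops):
  #1 pop 0: in=− → + (was ⊥); enqueue []
  #2 pop 1: in=+ → − (no change)
  #3 pop 2: in=⊤ → ⊤ (was +); enqueue [1]
  #4 pop 1: in=⊤ → ⊤ (was −); enqueue [0,2]
  #5 pop 0: in=⊤ → ⊤ (was +); enqueue [1]
  #6 pop 2: in=⊤ → ⊤ (no change)
  #7 pop 1: in=⊤ → ⊤ (no change)

Fixpoint:
  val[0] = ⊤
  val[1] = ⊤
  val[2] = ⊤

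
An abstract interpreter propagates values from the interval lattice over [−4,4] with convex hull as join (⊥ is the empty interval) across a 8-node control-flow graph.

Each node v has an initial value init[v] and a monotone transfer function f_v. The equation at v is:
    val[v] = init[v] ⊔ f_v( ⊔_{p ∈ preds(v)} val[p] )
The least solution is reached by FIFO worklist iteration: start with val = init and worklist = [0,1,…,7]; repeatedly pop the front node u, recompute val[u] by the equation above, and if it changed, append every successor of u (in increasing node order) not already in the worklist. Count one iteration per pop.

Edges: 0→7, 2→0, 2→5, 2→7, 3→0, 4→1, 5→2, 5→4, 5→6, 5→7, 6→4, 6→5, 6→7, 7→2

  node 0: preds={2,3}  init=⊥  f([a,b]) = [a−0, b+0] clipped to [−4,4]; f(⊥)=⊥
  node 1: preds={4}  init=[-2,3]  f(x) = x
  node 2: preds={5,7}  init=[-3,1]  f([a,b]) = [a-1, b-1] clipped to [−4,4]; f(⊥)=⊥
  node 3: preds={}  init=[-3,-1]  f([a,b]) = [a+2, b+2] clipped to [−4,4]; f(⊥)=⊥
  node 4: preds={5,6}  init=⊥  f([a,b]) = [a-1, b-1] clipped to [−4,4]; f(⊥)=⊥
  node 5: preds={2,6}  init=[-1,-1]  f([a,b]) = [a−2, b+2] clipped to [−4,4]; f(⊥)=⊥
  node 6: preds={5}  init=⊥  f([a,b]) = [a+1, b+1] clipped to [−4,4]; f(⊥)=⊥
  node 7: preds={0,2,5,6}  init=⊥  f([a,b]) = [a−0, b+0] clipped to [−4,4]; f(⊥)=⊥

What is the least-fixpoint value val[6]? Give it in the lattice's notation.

[-3,4]

Trace (18 dequeues):
  [1] u=0 | in [-3,1] | out [-3,1] | prev ⊥ | push {}
  [2] u=1 | in ⊥ | out [-2,3] | ==
  [3] u=2 | in [-1,-1] | out [-3,1] | ==
  [4] u=3 | in ⊥ | out [-3,-1] | ==
  [5] u=4 | in [-1,-1] | out [-2,-2] | prev ⊥ | push {1}
  [6] u=5 | in [-3,1] | out [-4,3] | prev [-1,-1] | push {2,4}
  [7] u=6 | in [-4,3] | out [-3,4] | prev ⊥ | push {5}
  [8] u=7 | in [-4,4] | out [-4,4] | prev ⊥ | push {}
  [9] u=1 | in [-2,-2] | out [-2,3] | ==
  [10] u=2 | in [-4,4] | out [-4,3] | prev [-3,1] | push {0,7}
  [11] u=4 | in [-4,4] | out [-4,3] | prev [-2,-2] | push {1}
  [12] u=5 | in [-4,4] | out [-4,4] | prev [-4,3] | push {2,4,6}
  [13] u=0 | in [-4,3] | out [-4,3] | prev [-3,1] | push {}
  [14] u=7 | in [-4,4] | out [-4,4] | ==
  [15] u=1 | in [-4,3] | out [-4,3] | prev [-2,3] | push {}
  [16] u=2 | in [-4,4] | out [-4,3] | ==
  [17] u=4 | in [-4,4] | out [-4,3] | ==
  [18] u=6 | in [-4,4] | out [-3,4] | ==

Converged values:
  [0] [-4,3]
  [1] [-4,3]
  [2] [-4,3]
  [3] [-3,-1]
  [4] [-4,3]
  [5] [-4,4]
  [6] [-3,4]
  [7] [-4,4]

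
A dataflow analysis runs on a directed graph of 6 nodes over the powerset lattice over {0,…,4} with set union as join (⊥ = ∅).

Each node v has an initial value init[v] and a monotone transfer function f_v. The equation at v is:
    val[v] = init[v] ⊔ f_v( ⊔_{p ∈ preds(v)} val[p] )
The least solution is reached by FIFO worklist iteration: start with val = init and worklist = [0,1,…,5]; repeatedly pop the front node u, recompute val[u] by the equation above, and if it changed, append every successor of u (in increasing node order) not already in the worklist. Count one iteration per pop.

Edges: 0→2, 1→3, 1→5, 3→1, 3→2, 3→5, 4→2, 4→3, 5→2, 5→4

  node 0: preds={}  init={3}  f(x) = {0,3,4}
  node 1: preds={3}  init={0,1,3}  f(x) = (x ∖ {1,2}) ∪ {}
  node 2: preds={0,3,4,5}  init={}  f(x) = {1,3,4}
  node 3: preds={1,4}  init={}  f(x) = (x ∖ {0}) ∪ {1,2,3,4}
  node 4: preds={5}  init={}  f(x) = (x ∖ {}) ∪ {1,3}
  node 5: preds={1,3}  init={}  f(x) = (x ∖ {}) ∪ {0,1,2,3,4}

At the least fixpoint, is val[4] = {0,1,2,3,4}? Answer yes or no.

yes

Worklist (13 pops):
  #1 pop 0: in={} → {0,3,4} (was {3}); enqueue []
  #2 pop 1: in={} → {0,1,3} (no change)
  #3 pop 2: in={0,3,4} → {1,3,4} (was {}); enqueue []
  #4 pop 3: in={0,1,3} → {1,2,3,4} (was {}); enqueue [1,2]
  #5 pop 4: in={} → {1,3} (was {}); enqueue [3]
  #6 pop 5: in={0,1,2,3,4} → {0,1,2,3,4} (was {}); enqueue [4]
  #7 pop 1: in={1,2,3,4} → {0,1,3,4} (was {0,1,3}); enqueue [5]
  #8 pop 2: in={0,1,2,3,4} → {1,3,4} (no change)
  #9 pop 3: in={0,1,3,4} → {1,2,3,4} (no change)
  #10 pop 4: in={0,1,2,3,4} → {0,1,2,3,4} (was {1,3}); enqueue [2,3]
  #11 pop 5: in={0,1,2,3,4} → {0,1,2,3,4} (no change)
  #12 pop 2: in={0,1,2,3,4} → {1,3,4} (no change)
  #13 pop 3: in={0,1,2,3,4} → {1,2,3,4} (no change)

Fixpoint:
  val[0] = {0,3,4}
  val[1] = {0,1,3,4}
  val[2] = {1,3,4}
  val[3] = {1,2,3,4}
  val[4] = {0,1,2,3,4}
  val[5] = {0,1,2,3,4}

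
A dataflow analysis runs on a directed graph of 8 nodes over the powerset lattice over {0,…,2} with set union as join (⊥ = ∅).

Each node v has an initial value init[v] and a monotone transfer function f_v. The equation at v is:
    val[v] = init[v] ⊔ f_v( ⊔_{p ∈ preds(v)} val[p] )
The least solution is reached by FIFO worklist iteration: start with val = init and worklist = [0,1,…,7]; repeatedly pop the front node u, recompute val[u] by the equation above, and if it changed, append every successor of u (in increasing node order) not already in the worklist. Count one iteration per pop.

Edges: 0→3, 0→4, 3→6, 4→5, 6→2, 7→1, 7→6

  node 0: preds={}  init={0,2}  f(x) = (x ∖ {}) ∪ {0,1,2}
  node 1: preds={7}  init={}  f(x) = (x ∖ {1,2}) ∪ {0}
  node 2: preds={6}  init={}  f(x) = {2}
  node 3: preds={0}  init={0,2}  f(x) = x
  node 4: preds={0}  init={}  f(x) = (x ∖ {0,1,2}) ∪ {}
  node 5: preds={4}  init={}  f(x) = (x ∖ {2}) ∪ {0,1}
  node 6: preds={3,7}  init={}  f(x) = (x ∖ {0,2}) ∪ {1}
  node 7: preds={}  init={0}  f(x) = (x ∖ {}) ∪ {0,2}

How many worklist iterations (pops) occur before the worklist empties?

Iteration log — 11 steps:
  step 1. node 0  ⊔preds={}  new={0,1,2}  old={0,2}  +wl: 
  step 2. node 1  ⊔preds={0}  new={0}  old={}  +wl: 
  step 3. node 2  ⊔preds={}  new={2}  old={}  +wl: 
  step 4. node 3  ⊔preds={0,1,2}  new={0,1,2}  old={0,2}  +wl: 
  step 5. node 4  ⊔preds={0,1,2}  new={}  stable
  step 6. node 5  ⊔preds={}  new={0,1}  old={}  +wl: 
  step 7. node 6  ⊔preds={0,1,2}  new={1}  old={}  +wl: 2
  step 8. node 7  ⊔preds={}  new={0,2}  old={0}  +wl: 1,6
  step 9. node 2  ⊔preds={1}  new={2}  stable
  step 10. node 1  ⊔preds={0,2}  new={0}  stable
  step 11. node 6  ⊔preds={0,1,2}  new={1}  stable

Least fixpoint reached:
  node 0: {0,1,2}
  node 1: {0}
  node 2: {2}
  node 3: {0,1,2}
  node 4: {}
  node 5: {0,1}
  node 6: {1}
  node 7: {0,2}

11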